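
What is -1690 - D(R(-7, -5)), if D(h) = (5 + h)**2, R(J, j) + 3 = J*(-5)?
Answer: -3059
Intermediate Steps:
R(J, j) = -3 - 5*J (R(J, j) = -3 + J*(-5) = -3 - 5*J)
-1690 - D(R(-7, -5)) = -1690 - (5 + (-3 - 5*(-7)))**2 = -1690 - (5 + (-3 + 35))**2 = -1690 - (5 + 32)**2 = -1690 - 1*37**2 = -1690 - 1*1369 = -1690 - 1369 = -3059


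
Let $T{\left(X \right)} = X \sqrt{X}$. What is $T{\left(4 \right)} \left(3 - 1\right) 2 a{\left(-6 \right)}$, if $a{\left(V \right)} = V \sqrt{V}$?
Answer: $- 192 i \sqrt{6} \approx - 470.3 i$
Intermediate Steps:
$a{\left(V \right)} = V^{\frac{3}{2}}$
$T{\left(X \right)} = X^{\frac{3}{2}}$
$T{\left(4 \right)} \left(3 - 1\right) 2 a{\left(-6 \right)} = 4^{\frac{3}{2}} \left(3 - 1\right) 2 \left(-6\right)^{\frac{3}{2}} = 8 \cdot 2 \cdot 2 \left(- 6 i \sqrt{6}\right) = 8 \cdot 4 \left(- 6 i \sqrt{6}\right) = 32 \left(- 6 i \sqrt{6}\right) = - 192 i \sqrt{6}$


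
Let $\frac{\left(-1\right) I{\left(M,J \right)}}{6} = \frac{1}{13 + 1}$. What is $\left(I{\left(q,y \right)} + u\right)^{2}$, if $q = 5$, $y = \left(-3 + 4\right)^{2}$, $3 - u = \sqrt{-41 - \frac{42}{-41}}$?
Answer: $\frac{\left(738 - 7 i \sqrt{67199}\right)^{2}}{82369} \approx -33.363 - 32.516 i$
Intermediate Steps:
$u = 3 - \frac{i \sqrt{67199}}{41}$ ($u = 3 - \sqrt{-41 - \frac{42}{-41}} = 3 - \sqrt{-41 - - \frac{42}{41}} = 3 - \sqrt{-41 + \frac{42}{41}} = 3 - \sqrt{- \frac{1639}{41}} = 3 - \frac{i \sqrt{67199}}{41} \approx 3.0 - 6.3226 i$)
$y = 1$ ($y = 1^{2} = 1$)
$I{\left(M,J \right)} = - \frac{3}{7}$ ($I{\left(M,J \right)} = - \frac{6}{13 + 1} = - \frac{6}{14} = \left(-6\right) \frac{1}{14} = - \frac{3}{7}$)
$\left(I{\left(q,y \right)} + u\right)^{2} = \left(- \frac{3}{7} + \left(3 - \frac{i \sqrt{67199}}{41}\right)\right)^{2} = \left(\frac{18}{7} - \frac{i \sqrt{67199}}{41}\right)^{2}$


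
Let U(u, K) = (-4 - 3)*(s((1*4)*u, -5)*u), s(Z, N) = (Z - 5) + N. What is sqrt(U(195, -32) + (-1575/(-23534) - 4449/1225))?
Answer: I*sqrt(8657423108826)/2870 ≈ 1025.2*I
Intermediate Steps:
s(Z, N) = -5 + N + Z (s(Z, N) = (-5 + Z) + N = -5 + N + Z)
U(u, K) = -7*u*(-10 + 4*u) (U(u, K) = (-4 - 3)*((-5 - 5 + (1*4)*u)*u) = -7*(-5 - 5 + 4*u)*u = -7*(-10 + 4*u)*u = -7*u*(-10 + 4*u))
sqrt(U(195, -32) + (-1575/(-23534) - 4449/1225)) = sqrt(14*195*(5 - 2*195) + (-1575/(-23534) - 4449/1225)) = sqrt(14*195*(5 - 390) + (-1575*(-1/23534) - 4449*1/1225)) = sqrt(14*195*(-385) + (225/3362 - 4449/1225)) = sqrt(-1051050 - 14681913/4118450) = sqrt(-4328711554413/4118450) = I*sqrt(8657423108826)/2870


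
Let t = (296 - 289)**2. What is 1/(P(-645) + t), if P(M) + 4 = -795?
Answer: -1/750 ≈ -0.0013333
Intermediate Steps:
P(M) = -799 (P(M) = -4 - 795 = -799)
t = 49 (t = 7**2 = 49)
1/(P(-645) + t) = 1/(-799 + 49) = 1/(-750) = -1/750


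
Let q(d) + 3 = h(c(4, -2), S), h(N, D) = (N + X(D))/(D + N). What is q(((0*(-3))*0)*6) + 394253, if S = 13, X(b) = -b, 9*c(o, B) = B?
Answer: 45338631/115 ≈ 3.9425e+5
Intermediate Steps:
c(o, B) = B/9
h(N, D) = (N - D)/(D + N)
q(d) = -464/115 (q(d) = -3 + ((⅑)*(-2) - 1*13)/(13 + (⅑)*(-2)) = -3 + (-2/9 - 13)/(13 - 2/9) = -3 - 119/9/(115/9) = -3 + (9/115)*(-119/9) = -3 - 119/115 = -464/115)
q(((0*(-3))*0)*6) + 394253 = -464/115 + 394253 = 45338631/115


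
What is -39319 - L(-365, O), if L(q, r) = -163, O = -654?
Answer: -39156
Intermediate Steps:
-39319 - L(-365, O) = -39319 - 1*(-163) = -39319 + 163 = -39156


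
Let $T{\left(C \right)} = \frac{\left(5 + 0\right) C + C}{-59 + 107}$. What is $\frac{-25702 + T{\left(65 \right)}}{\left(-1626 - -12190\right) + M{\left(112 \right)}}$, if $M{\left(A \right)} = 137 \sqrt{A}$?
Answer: $- \frac{180953397}{72997312} + \frac{9386829 \sqrt{7}}{72997312} \approx -2.1387$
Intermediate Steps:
$T{\left(C \right)} = \frac{C}{8}$ ($T{\left(C \right)} = \frac{5 C + C}{48} = 6 C \frac{1}{48} = \frac{C}{8}$)
$\frac{-25702 + T{\left(65 \right)}}{\left(-1626 - -12190\right) + M{\left(112 \right)}} = \frac{-25702 + \frac{1}{8} \cdot 65}{\left(-1626 - -12190\right) + 137 \sqrt{112}} = \frac{-25702 + \frac{65}{8}}{\left(-1626 + 12190\right) + 137 \cdot 4 \sqrt{7}} = - \frac{205551}{8 \left(10564 + 548 \sqrt{7}\right)}$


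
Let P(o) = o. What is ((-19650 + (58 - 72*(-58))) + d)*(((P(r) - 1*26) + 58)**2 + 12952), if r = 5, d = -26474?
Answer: -599906690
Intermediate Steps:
((-19650 + (58 - 72*(-58))) + d)*(((P(r) - 1*26) + 58)**2 + 12952) = ((-19650 + (58 - 72*(-58))) - 26474)*(((5 - 1*26) + 58)**2 + 12952) = ((-19650 + (58 + 4176)) - 26474)*(((5 - 26) + 58)**2 + 12952) = ((-19650 + 4234) - 26474)*((-21 + 58)**2 + 12952) = (-15416 - 26474)*(37**2 + 12952) = -41890*(1369 + 12952) = -41890*14321 = -599906690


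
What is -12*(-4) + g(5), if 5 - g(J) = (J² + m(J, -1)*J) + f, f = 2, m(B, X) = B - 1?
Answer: 6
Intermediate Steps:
m(B, X) = -1 + B
g(J) = 3 - J² - J*(-1 + J) (g(J) = 5 - ((J² + (-1 + J)*J) + 2) = 5 - ((J² + J*(-1 + J)) + 2) = 5 - (2 + J² + J*(-1 + J)) = 5 + (-2 - J² - J*(-1 + J)) = 3 - J² - J*(-1 + J))
-12*(-4) + g(5) = -12*(-4) + (3 + 5 - 2*5²) = 48 + (3 + 5 - 2*25) = 48 + (3 + 5 - 50) = 48 - 42 = 6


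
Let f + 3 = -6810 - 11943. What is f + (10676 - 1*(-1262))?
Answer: -6818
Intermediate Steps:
f = -18756 (f = -3 + (-6810 - 11943) = -3 - 18753 = -18756)
f + (10676 - 1*(-1262)) = -18756 + (10676 - 1*(-1262)) = -18756 + (10676 + 1262) = -18756 + 11938 = -6818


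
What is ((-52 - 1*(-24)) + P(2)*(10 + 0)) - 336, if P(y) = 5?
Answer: -314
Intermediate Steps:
((-52 - 1*(-24)) + P(2)*(10 + 0)) - 336 = ((-52 - 1*(-24)) + 5*(10 + 0)) - 336 = ((-52 + 24) + 5*10) - 336 = (-28 + 50) - 336 = 22 - 336 = -314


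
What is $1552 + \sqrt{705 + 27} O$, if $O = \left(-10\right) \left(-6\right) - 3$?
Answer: $1552 + 114 \sqrt{183} \approx 3094.2$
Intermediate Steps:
$O = 57$ ($O = 60 - 3 = 57$)
$1552 + \sqrt{705 + 27} O = 1552 + \sqrt{705 + 27} \cdot 57 = 1552 + \sqrt{732} \cdot 57 = 1552 + 2 \sqrt{183} \cdot 57 = 1552 + 114 \sqrt{183}$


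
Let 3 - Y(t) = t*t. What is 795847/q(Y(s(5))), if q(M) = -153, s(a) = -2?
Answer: -795847/153 ≈ -5201.6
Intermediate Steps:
Y(t) = 3 - t² (Y(t) = 3 - t*t = 3 - t²)
795847/q(Y(s(5))) = 795847/(-153) = 795847*(-1/153) = -795847/153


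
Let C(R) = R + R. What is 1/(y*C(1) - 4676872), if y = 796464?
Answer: -1/3083944 ≈ -3.2426e-7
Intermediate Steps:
C(R) = 2*R
1/(y*C(1) - 4676872) = 1/(796464*(2*1) - 4676872) = 1/(796464*2 - 4676872) = 1/(1592928 - 4676872) = 1/(-3083944) = -1/3083944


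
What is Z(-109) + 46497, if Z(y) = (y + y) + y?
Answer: 46170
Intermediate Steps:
Z(y) = 3*y (Z(y) = 2*y + y = 3*y)
Z(-109) + 46497 = 3*(-109) + 46497 = -327 + 46497 = 46170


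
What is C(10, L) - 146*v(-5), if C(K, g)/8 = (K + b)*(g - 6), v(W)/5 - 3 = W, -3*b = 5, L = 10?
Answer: 5180/3 ≈ 1726.7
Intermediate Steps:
b = -5/3 (b = -1/3*5 = -5/3 ≈ -1.6667)
v(W) = 15 + 5*W
C(K, g) = 8*(-6 + g)*(-5/3 + K) (C(K, g) = 8*((K - 5/3)*(g - 6)) = 8*((-5/3 + K)*(-6 + g)) = 8*((-6 + g)*(-5/3 + K)) = 8*(-6 + g)*(-5/3 + K))
C(10, L) - 146*v(-5) = (80 - 48*10 - 40/3*10 + 8*10*10) - 146*(15 + 5*(-5)) = (80 - 480 - 400/3 + 800) - 146*(15 - 25) = 800/3 - 146*(-10) = 800/3 + 1460 = 5180/3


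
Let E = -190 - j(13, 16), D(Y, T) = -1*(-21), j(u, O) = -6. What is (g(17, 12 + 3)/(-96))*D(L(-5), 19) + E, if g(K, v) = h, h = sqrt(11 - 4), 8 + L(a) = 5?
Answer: -184 - 7*sqrt(7)/32 ≈ -184.58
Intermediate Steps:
L(a) = -3 (L(a) = -8 + 5 = -3)
D(Y, T) = 21
h = sqrt(7) ≈ 2.6458
g(K, v) = sqrt(7)
E = -184 (E = -190 - 1*(-6) = -190 + 6 = -184)
(g(17, 12 + 3)/(-96))*D(L(-5), 19) + E = (sqrt(7)/(-96))*21 - 184 = (sqrt(7)*(-1/96))*21 - 184 = -sqrt(7)/96*21 - 184 = -7*sqrt(7)/32 - 184 = -184 - 7*sqrt(7)/32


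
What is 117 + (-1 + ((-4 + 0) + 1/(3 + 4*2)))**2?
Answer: 17073/121 ≈ 141.10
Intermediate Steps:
117 + (-1 + ((-4 + 0) + 1/(3 + 4*2)))**2 = 117 + (-1 + (-4 + 1/(3 + 8)))**2 = 117 + (-1 + (-4 + 1/11))**2 = 117 + (-1 - 43/11)**2 = 117 + (-54/11)**2 = 117 + 2916/121 = 17073/121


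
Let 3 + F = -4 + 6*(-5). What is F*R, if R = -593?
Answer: 21941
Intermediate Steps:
F = -37 (F = -3 + (-4 + 6*(-5)) = -3 + (-4 - 30) = -3 - 34 = -37)
F*R = -37*(-593) = 21941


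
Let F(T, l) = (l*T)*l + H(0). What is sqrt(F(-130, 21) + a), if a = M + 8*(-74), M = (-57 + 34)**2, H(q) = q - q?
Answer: 3*I*sqrt(6377) ≈ 239.57*I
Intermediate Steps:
H(q) = 0
M = 529 (M = (-23)**2 = 529)
F(T, l) = T*l**2 (F(T, l) = (l*T)*l + 0 = (T*l)*l + 0 = T*l**2 + 0 = T*l**2)
a = -63 (a = 529 + 8*(-74) = 529 - 592 = -63)
sqrt(F(-130, 21) + a) = sqrt(-130*21**2 - 63) = sqrt(-130*441 - 63) = sqrt(-57330 - 63) = sqrt(-57393) = 3*I*sqrt(6377)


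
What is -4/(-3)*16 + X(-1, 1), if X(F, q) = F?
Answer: 61/3 ≈ 20.333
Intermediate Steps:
-4/(-3)*16 + X(-1, 1) = -4/(-3)*16 - 1 = -4*(-⅓)*16 - 1 = (4/3)*16 - 1 = 64/3 - 1 = 61/3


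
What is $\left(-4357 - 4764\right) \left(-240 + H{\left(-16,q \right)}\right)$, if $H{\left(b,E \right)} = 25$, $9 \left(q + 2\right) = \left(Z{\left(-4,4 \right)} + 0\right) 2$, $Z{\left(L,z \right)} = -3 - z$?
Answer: $1961015$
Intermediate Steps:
$q = - \frac{32}{9}$ ($q = -2 + \frac{\left(\left(-3 - 4\right) + 0\right) 2}{9} = -2 + \frac{\left(-7 + 0\right) 2}{9} = -2 + \frac{\left(-7\right) 2}{9} = -2 + \frac{1}{9} \left(-14\right) = -2 - \frac{14}{9} = - \frac{32}{9} \approx -3.5556$)
$\left(-4357 - 4764\right) \left(-240 + H{\left(-16,q \right)}\right) = \left(-4357 - 4764\right) \left(-240 + 25\right) = \left(-9121\right) \left(-215\right) = 1961015$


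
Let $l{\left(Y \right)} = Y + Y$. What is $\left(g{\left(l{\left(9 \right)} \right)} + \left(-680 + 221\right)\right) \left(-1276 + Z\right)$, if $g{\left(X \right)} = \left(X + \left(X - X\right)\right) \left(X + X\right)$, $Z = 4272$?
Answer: $566244$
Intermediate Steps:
$l{\left(Y \right)} = 2 Y$
$g{\left(X \right)} = 2 X^{2}$ ($g{\left(X \right)} = \left(X + 0\right) 2 X = X 2 X = 2 X^{2}$)
$\left(g{\left(l{\left(9 \right)} \right)} + \left(-680 + 221\right)\right) \left(-1276 + Z\right) = \left(2 \left(2 \cdot 9\right)^{2} + \left(-680 + 221\right)\right) \left(-1276 + 4272\right) = \left(2 \cdot 18^{2} - 459\right) 2996 = \left(2 \cdot 324 - 459\right) 2996 = \left(648 - 459\right) 2996 = 189 \cdot 2996 = 566244$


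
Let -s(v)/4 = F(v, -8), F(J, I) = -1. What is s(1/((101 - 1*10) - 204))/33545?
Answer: 4/33545 ≈ 0.00011924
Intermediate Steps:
s(v) = 4 (s(v) = -4*(-1) = 4)
s(1/((101 - 1*10) - 204))/33545 = 4/33545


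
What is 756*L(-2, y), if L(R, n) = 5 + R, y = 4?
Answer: 2268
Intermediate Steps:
756*L(-2, y) = 756*(5 - 2) = 756*3 = 2268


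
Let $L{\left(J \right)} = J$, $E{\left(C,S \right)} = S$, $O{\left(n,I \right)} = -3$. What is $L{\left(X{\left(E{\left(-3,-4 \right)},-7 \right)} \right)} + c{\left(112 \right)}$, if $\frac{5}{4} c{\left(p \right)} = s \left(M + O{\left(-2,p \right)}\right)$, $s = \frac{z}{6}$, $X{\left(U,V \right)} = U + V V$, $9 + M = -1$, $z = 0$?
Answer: $45$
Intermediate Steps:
$M = -10$ ($M = -9 - 1 = -10$)
$X{\left(U,V \right)} = U + V^{2}$
$s = 0$ ($s = \frac{0}{6} = 0 \cdot \frac{1}{6} = 0$)
$c{\left(p \right)} = 0$ ($c{\left(p \right)} = \frac{4 \cdot 0 \left(-10 - 3\right)}{5} = \frac{4 \cdot 0 \left(-13\right)}{5} = \frac{4}{5} \cdot 0 = 0$)
$L{\left(X{\left(E{\left(-3,-4 \right)},-7 \right)} \right)} + c{\left(112 \right)} = \left(-4 + \left(-7\right)^{2}\right) + 0 = \left(-4 + 49\right) + 0 = 45 + 0 = 45$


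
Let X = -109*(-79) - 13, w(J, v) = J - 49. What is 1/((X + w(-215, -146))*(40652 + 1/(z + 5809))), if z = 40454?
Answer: 15421/5224538699106 ≈ 2.9516e-9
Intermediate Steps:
w(J, v) = -49 + J
X = 8598 (X = 8611 - 13 = 8598)
1/((X + w(-215, -146))*(40652 + 1/(z + 5809))) = 1/((8598 + (-49 - 215))*(40652 + 1/(40454 + 5809))) = 1/((8598 - 264)*(40652 + 1/46263)) = 1/(8334*(40652 + 1/46263)) = 1/(8334*(1880683477/46263)) = 1/(5224538699106/15421) = 15421/5224538699106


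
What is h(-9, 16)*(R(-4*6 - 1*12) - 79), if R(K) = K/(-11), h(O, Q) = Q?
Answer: -13328/11 ≈ -1211.6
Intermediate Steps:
R(K) = -K/11 (R(K) = K*(-1/11) = -K/11)
h(-9, 16)*(R(-4*6 - 1*12) - 79) = 16*(-(-4*6 - 1*12)/11 - 79) = 16*(-(-24 - 12)/11 - 79) = 16*(-1/11*(-36) - 79) = 16*(36/11 - 79) = 16*(-833/11) = -13328/11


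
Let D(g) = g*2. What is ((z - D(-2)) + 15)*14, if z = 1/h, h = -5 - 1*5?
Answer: 1323/5 ≈ 264.60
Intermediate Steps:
h = -10 (h = -5 - 5 = -10)
D(g) = 2*g
z = -1/10 (z = 1/(-10) = -1/10 ≈ -0.10000)
((z - D(-2)) + 15)*14 = ((-1/10 - 2*(-2)) + 15)*14 = ((-1/10 - 1*(-4)) + 15)*14 = ((-1/10 + 4) + 15)*14 = (39/10 + 15)*14 = (189/10)*14 = 1323/5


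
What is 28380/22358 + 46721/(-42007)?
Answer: 10540753/67085179 ≈ 0.15712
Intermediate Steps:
28380/22358 + 46721/(-42007) = 28380*(1/22358) + 46721*(-1/42007) = 14190/11179 - 46721/42007 = 10540753/67085179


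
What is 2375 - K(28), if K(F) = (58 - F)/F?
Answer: 33235/14 ≈ 2373.9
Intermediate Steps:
K(F) = (58 - F)/F
2375 - K(28) = 2375 - (58 - 1*28)/28 = 2375 - (58 - 28)/28 = 2375 - 30/28 = 2375 - 1*15/14 = 2375 - 15/14 = 33235/14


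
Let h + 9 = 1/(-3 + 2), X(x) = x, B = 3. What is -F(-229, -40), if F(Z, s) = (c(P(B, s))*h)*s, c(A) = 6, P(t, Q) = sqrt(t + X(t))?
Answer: -2400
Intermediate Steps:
P(t, Q) = sqrt(2)*sqrt(t) (P(t, Q) = sqrt(t + t) = sqrt(2*t) = sqrt(2)*sqrt(t))
h = -10 (h = -9 + 1/(-3 + 2) = -9 + 1/(-1) = -9 - 1 = -10)
F(Z, s) = -60*s (F(Z, s) = (6*(-10))*s = -60*s)
-F(-229, -40) = -(-60)*(-40) = -1*2400 = -2400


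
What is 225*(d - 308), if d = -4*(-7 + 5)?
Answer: -67500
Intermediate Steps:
d = 8 (d = -4*(-2) = 8)
225*(d - 308) = 225*(8 - 308) = 225*(-300) = -67500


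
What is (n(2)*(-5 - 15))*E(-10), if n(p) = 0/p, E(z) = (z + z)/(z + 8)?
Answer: 0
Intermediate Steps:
E(z) = 2*z/(8 + z) (E(z) = (2*z)/(8 + z) = 2*z/(8 + z))
n(p) = 0
(n(2)*(-5 - 15))*E(-10) = (0*(-5 - 15))*(2*(-10)/(8 - 10)) = (0*(-20))*(2*(-10)/(-2)) = 0*(2*(-10)*(-1/2)) = 0*10 = 0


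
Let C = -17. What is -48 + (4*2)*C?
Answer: -184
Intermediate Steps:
-48 + (4*2)*C = -48 + (4*2)*(-17) = -48 + 8*(-17) = -48 - 136 = -184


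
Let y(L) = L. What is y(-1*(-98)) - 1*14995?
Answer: -14897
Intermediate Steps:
y(-1*(-98)) - 1*14995 = -1*(-98) - 1*14995 = 98 - 14995 = -14897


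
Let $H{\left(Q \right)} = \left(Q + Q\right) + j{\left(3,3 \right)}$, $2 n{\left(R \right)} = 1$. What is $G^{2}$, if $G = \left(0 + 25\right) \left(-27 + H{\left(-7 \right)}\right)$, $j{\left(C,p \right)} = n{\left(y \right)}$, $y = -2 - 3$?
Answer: $\frac{4100625}{4} \approx 1.0252 \cdot 10^{6}$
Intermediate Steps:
$y = -5$
$n{\left(R \right)} = \frac{1}{2}$ ($n{\left(R \right)} = \frac{1}{2} \cdot 1 = \frac{1}{2}$)
$j{\left(C,p \right)} = \frac{1}{2}$
$H{\left(Q \right)} = \frac{1}{2} + 2 Q$ ($H{\left(Q \right)} = \left(Q + Q\right) + \frac{1}{2} = 2 Q + \frac{1}{2} = \frac{1}{2} + 2 Q$)
$G = - \frac{2025}{2}$ ($G = \left(0 + 25\right) \left(-27 + \left(\frac{1}{2} + 2 \left(-7\right)\right)\right) = 25 \left(-27 + \left(\frac{1}{2} - 14\right)\right) = 25 \left(-27 - \frac{27}{2}\right) = 25 \left(- \frac{81}{2}\right) = - \frac{2025}{2} \approx -1012.5$)
$G^{2} = \left(- \frac{2025}{2}\right)^{2} = \frac{4100625}{4}$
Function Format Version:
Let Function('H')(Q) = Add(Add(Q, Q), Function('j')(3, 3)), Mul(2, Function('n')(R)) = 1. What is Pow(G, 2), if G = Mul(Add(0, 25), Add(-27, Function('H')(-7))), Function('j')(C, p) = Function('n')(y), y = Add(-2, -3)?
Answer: Rational(4100625, 4) ≈ 1.0252e+6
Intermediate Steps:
y = -5
Function('n')(R) = Rational(1, 2) (Function('n')(R) = Mul(Rational(1, 2), 1) = Rational(1, 2))
Function('j')(C, p) = Rational(1, 2)
Function('H')(Q) = Add(Rational(1, 2), Mul(2, Q)) (Function('H')(Q) = Add(Add(Q, Q), Rational(1, 2)) = Add(Mul(2, Q), Rational(1, 2)) = Add(Rational(1, 2), Mul(2, Q)))
G = Rational(-2025, 2) (G = Mul(Add(0, 25), Add(-27, Add(Rational(1, 2), Mul(2, -7)))) = Mul(25, Add(-27, Add(Rational(1, 2), -14))) = Mul(25, Add(-27, Rational(-27, 2))) = Mul(25, Rational(-81, 2)) = Rational(-2025, 2) ≈ -1012.5)
Pow(G, 2) = Pow(Rational(-2025, 2), 2) = Rational(4100625, 4)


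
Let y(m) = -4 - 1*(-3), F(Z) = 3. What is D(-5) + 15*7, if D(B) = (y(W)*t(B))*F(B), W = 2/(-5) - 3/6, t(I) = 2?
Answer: 99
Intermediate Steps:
W = -9/10 (W = 2*(-⅕) - 3*⅙ = -⅖ - ½ = -9/10 ≈ -0.90000)
y(m) = -1 (y(m) = -4 + 3 = -1)
D(B) = -6 (D(B) = -1*2*3 = -2*3 = -6)
D(-5) + 15*7 = -6 + 15*7 = -6 + 105 = 99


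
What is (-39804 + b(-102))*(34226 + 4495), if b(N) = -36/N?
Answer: -26201029302/17 ≈ -1.5412e+9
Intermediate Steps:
(-39804 + b(-102))*(34226 + 4495) = (-39804 - 36/(-102))*(34226 + 4495) = (-39804 - 36*(-1/102))*38721 = (-39804 + 6/17)*38721 = -676662/17*38721 = -26201029302/17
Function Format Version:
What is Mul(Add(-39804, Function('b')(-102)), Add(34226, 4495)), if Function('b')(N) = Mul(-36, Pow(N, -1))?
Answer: Rational(-26201029302, 17) ≈ -1.5412e+9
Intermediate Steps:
Mul(Add(-39804, Function('b')(-102)), Add(34226, 4495)) = Mul(Add(-39804, Mul(-36, Pow(-102, -1))), Add(34226, 4495)) = Mul(Add(-39804, Mul(-36, Rational(-1, 102))), 38721) = Mul(Add(-39804, Rational(6, 17)), 38721) = Mul(Rational(-676662, 17), 38721) = Rational(-26201029302, 17)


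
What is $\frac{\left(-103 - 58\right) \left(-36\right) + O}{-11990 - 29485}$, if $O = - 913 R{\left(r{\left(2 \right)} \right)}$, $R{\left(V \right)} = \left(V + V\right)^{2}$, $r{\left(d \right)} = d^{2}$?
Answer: $\frac{52636}{41475} \approx 1.2691$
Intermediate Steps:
$R{\left(V \right)} = 4 V^{2}$ ($R{\left(V \right)} = \left(2 V\right)^{2} = 4 V^{2}$)
$O = -58432$ ($O = - 913 \cdot 4 \left(2^{2}\right)^{2} = - 913 \cdot 4 \cdot 4^{2} = - 913 \cdot 4 \cdot 16 = \left(-913\right) 64 = -58432$)
$\frac{\left(-103 - 58\right) \left(-36\right) + O}{-11990 - 29485} = \frac{\left(-103 - 58\right) \left(-36\right) - 58432}{-11990 - 29485} = \frac{\left(-161\right) \left(-36\right) - 58432}{-41475} = \left(5796 - 58432\right) \left(- \frac{1}{41475}\right) = \left(-52636\right) \left(- \frac{1}{41475}\right) = \frac{52636}{41475}$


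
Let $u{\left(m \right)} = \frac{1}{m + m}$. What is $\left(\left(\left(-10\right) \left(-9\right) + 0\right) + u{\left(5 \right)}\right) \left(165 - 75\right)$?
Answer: $8109$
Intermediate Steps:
$u{\left(m \right)} = \frac{1}{2 m}$
$\left(\left(\left(-10\right) \left(-9\right) + 0\right) + u{\left(5 \right)}\right) \left(165 - 75\right) = \left(\left(\left(-10\right) \left(-9\right) + 0\right) + \frac{1}{2 \cdot 5}\right) \left(165 - 75\right) = \left(\left(90 + 0\right) + \frac{1}{2} \cdot \frac{1}{5}\right) 90 = \left(90 + \frac{1}{10}\right) 90 = \frac{901}{10} \cdot 90 = 8109$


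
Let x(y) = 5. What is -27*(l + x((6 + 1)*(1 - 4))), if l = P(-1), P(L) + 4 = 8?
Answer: -243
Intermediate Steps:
P(L) = 4 (P(L) = -4 + 8 = 4)
l = 4
-27*(l + x((6 + 1)*(1 - 4))) = -27*(4 + 5) = -27*9 = -243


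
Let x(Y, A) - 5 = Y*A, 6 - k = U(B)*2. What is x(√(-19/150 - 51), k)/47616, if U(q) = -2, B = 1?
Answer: 5/47616 + I*√46014/142848 ≈ 0.00010501 + 0.0015017*I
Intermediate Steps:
k = 10 (k = 6 - (-2)*2 = 6 - 1*(-4) = 6 + 4 = 10)
x(Y, A) = 5 + A*Y (x(Y, A) = 5 + Y*A = 5 + A*Y)
x(√(-19/150 - 51), k)/47616 = (5 + 10*√(-19/150 - 51))/47616 = (5 + 10*√(-19*1/150 - 51))*(1/47616) = (5 + 10*√(-19/150 - 51))*(1/47616) = (5 + 10*√(-7669/150))*(1/47616) = (5 + 10*(I*√46014/30))*(1/47616) = (5 + I*√46014/3)*(1/47616) = 5/47616 + I*√46014/142848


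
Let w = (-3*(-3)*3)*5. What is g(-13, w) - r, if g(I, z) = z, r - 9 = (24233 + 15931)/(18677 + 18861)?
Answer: 2344812/18769 ≈ 124.93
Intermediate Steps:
r = 189003/18769 (r = 9 + (24233 + 15931)/(18677 + 18861) = 9 + 40164/37538 = 9 + 40164*(1/37538) = 9 + 20082/18769 = 189003/18769 ≈ 10.070)
w = 135 (w = (9*3)*5 = 27*5 = 135)
g(-13, w) - r = 135 - 1*189003/18769 = 135 - 189003/18769 = 2344812/18769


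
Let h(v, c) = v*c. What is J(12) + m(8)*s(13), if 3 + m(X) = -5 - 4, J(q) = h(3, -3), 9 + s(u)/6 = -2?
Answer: 783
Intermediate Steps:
s(u) = -66 (s(u) = -54 + 6*(-2) = -54 - 12 = -66)
h(v, c) = c*v
J(q) = -9 (J(q) = -3*3 = -9)
m(X) = -12 (m(X) = -3 + (-5 - 4) = -3 - 9 = -12)
J(12) + m(8)*s(13) = -9 - 12*(-66) = -9 + 792 = 783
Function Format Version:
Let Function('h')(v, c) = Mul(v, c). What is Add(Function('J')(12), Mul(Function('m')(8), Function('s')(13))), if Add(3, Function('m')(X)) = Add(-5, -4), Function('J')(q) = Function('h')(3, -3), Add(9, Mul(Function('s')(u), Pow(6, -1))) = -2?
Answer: 783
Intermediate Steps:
Function('s')(u) = -66 (Function('s')(u) = Add(-54, Mul(6, -2)) = Add(-54, -12) = -66)
Function('h')(v, c) = Mul(c, v)
Function('J')(q) = -9 (Function('J')(q) = Mul(-3, 3) = -9)
Function('m')(X) = -12 (Function('m')(X) = Add(-3, Add(-5, -4)) = Add(-3, -9) = -12)
Add(Function('J')(12), Mul(Function('m')(8), Function('s')(13))) = Add(-9, Mul(-12, -66)) = Add(-9, 792) = 783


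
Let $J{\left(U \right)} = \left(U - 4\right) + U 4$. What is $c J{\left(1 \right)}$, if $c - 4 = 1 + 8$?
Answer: $13$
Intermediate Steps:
$J{\left(U \right)} = -4 + 5 U$ ($J{\left(U \right)} = \left(U - 4\right) + 4 U = \left(-4 + U\right) + 4 U = -4 + 5 U$)
$c = 13$ ($c = 4 + \left(1 + 8\right) = 4 + 9 = 13$)
$c J{\left(1 \right)} = 13 \left(-4 + 5 \cdot 1\right) = 13 \left(-4 + 5\right) = 13 \cdot 1 = 13$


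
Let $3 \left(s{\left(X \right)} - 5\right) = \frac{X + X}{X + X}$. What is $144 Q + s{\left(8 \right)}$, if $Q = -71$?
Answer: $- \frac{30656}{3} \approx -10219.0$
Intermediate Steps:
$s{\left(X \right)} = \frac{16}{3}$ ($s{\left(X \right)} = 5 + \frac{\left(X + X\right) \frac{1}{X + X}}{3} = 5 + \frac{2 X \frac{1}{2 X}}{3} = 5 + \frac{1}{3} \cdot 1 = 5 + \frac{1}{3} = \frac{16}{3}$)
$144 Q + s{\left(8 \right)} = 144 \left(-71\right) + \frac{16}{3} = -10224 + \frac{16}{3} = - \frac{30656}{3}$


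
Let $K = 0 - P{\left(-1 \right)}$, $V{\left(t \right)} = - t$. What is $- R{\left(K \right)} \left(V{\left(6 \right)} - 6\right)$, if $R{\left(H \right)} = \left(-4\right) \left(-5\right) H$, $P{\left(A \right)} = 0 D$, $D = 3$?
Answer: $0$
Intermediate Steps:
$P{\left(A \right)} = 0$ ($P{\left(A \right)} = 0 \cdot 3 = 0$)
$K = 0$ ($K = 0 - 0 = 0 + 0 = 0$)
$R{\left(H \right)} = 20 H$
$- R{\left(K \right)} \left(V{\left(6 \right)} - 6\right) = - 20 \cdot 0 \left(\left(-1\right) 6 - 6\right) = - 0 \left(-6 - 6\right) = - 0 \left(-12\right) = \left(-1\right) 0 = 0$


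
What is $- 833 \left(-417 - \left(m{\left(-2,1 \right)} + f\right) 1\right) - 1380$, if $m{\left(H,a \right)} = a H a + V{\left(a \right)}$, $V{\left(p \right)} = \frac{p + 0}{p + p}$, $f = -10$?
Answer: $\frac{672803}{2} \approx 3.364 \cdot 10^{5}$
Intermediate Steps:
$V{\left(p \right)} = \frac{1}{2}$ ($V{\left(p \right)} = \frac{p}{2 p} = p \frac{1}{2 p} = \frac{1}{2}$)
$m{\left(H,a \right)} = \frac{1}{2} + H a^{2}$ ($m{\left(H,a \right)} = a H a + \frac{1}{2} = H a a + \frac{1}{2} = H a^{2} + \frac{1}{2} = \frac{1}{2} + H a^{2}$)
$- 833 \left(-417 - \left(m{\left(-2,1 \right)} + f\right) 1\right) - 1380 = - 833 \left(-417 - \left(\left(\frac{1}{2} - 2 \cdot 1^{2}\right) - 10\right) 1\right) - 1380 = - 833 \left(-417 - \left(\left(\frac{1}{2} - 2\right) - 10\right) 1\right) - 1380 = - 833 \left(-417 - \left(- \frac{3}{2} - 10\right) 1\right) - 1380 = - 833 \left(-417 - \left(- \frac{23}{2}\right) 1\right) - 1380 = - 833 \left(-417 - - \frac{23}{2}\right) - 1380 = - 833 \left(-417 + \frac{23}{2}\right) - 1380 = \left(-833\right) \left(- \frac{811}{2}\right) - 1380 = \frac{675563}{2} - 1380 = \frac{672803}{2}$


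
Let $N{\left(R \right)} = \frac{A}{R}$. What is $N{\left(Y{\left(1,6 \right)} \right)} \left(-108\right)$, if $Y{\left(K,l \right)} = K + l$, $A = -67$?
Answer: $\frac{7236}{7} \approx 1033.7$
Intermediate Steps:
$N{\left(R \right)} = - \frac{67}{R}$
$N{\left(Y{\left(1,6 \right)} \right)} \left(-108\right) = - \frac{67}{1 + 6} \left(-108\right) = - \frac{67}{7} \left(-108\right) = \left(-67\right) \frac{1}{7} \left(-108\right) = \left(- \frac{67}{7}\right) \left(-108\right) = \frac{7236}{7}$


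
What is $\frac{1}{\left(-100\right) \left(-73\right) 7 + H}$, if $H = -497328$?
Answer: $- \frac{1}{446228} \approx -2.241 \cdot 10^{-6}$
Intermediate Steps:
$\frac{1}{\left(-100\right) \left(-73\right) 7 + H} = \frac{1}{\left(-100\right) \left(-73\right) 7 - 497328} = \frac{1}{7300 \cdot 7 - 497328} = \frac{1}{51100 - 497328} = \frac{1}{-446228} = - \frac{1}{446228}$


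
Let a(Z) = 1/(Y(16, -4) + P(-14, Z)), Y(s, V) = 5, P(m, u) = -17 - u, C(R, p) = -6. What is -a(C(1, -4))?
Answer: ⅙ ≈ 0.16667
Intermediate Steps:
a(Z) = 1/(-12 - Z) (a(Z) = 1/(5 + (-17 - Z)) = 1/(-12 - Z))
-a(C(1, -4)) = -(-1)/(12 - 6) = -(-1)/6 = -1*(-⅙) = ⅙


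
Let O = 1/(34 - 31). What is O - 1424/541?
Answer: -3731/1623 ≈ -2.2988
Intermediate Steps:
O = ⅓ (O = 1/3 = ⅓ ≈ 0.33333)
O - 1424/541 = ⅓ - 1424/541 = -3731/1623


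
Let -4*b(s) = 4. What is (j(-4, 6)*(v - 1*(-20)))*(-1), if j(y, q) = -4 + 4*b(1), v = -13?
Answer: 56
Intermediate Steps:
b(s) = -1 (b(s) = -¼*4 = -1)
j(y, q) = -8 (j(y, q) = -4 + 4*(-1) = -4 - 4 = -8)
(j(-4, 6)*(v - 1*(-20)))*(-1) = -8*(-13 - 1*(-20))*(-1) = -8*(-13 + 20)*(-1) = -8*7*(-1) = -56*(-1) = 56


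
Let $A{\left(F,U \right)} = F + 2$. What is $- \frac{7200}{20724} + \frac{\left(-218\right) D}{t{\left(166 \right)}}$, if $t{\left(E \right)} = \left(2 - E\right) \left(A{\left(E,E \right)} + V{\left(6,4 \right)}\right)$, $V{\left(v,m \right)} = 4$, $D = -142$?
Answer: $- \frac{17596453}{12178804} \approx -1.4448$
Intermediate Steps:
$A{\left(F,U \right)} = 2 + F$
$t{\left(E \right)} = \left(2 - E\right) \left(6 + E\right)$ ($t{\left(E \right)} = \left(2 - E\right) \left(\left(2 + E\right) + 4\right) = \left(2 - E\right) \left(6 + E\right)$)
$- \frac{7200}{20724} + \frac{\left(-218\right) D}{t{\left(166 \right)}} = - \frac{7200}{20724} + \frac{\left(-218\right) \left(-142\right)}{12 - 166^{2} - 664} = \left(-7200\right) \frac{1}{20724} + \frac{30956}{12 - 27556 - 664} = - \frac{600}{1727} + \frac{30956}{12 - 27556 - 664} = - \frac{600}{1727} + \frac{30956}{-28208} = - \frac{600}{1727} + 30956 \left(- \frac{1}{28208}\right) = - \frac{600}{1727} - \frac{7739}{7052} = - \frac{17596453}{12178804}$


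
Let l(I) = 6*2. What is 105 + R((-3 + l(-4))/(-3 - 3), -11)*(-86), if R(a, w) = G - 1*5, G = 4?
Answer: 191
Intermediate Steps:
l(I) = 12
R(a, w) = -1 (R(a, w) = 4 - 1*5 = 4 - 5 = -1)
105 + R((-3 + l(-4))/(-3 - 3), -11)*(-86) = 105 - 1*(-86) = 105 + 86 = 191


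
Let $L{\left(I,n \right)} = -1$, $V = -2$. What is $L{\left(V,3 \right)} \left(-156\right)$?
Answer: $156$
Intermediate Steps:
$L{\left(V,3 \right)} \left(-156\right) = \left(-1\right) \left(-156\right) = 156$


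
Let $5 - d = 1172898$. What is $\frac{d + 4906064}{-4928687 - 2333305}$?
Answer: $- \frac{3733171}{7261992} \approx -0.51407$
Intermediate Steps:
$d = -1172893$ ($d = 5 - 1172898 = -1172893$)
$\frac{d + 4906064}{-4928687 - 2333305} = \frac{-1172893 + 4906064}{-4928687 - 2333305} = \frac{3733171}{-7261992} = 3733171 \left(- \frac{1}{7261992}\right) = - \frac{3733171}{7261992}$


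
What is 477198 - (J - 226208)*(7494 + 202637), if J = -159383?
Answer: 81025099619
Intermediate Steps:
477198 - (J - 226208)*(7494 + 202637) = 477198 - (-159383 - 226208)*(7494 + 202637) = 477198 - (-385591)*210131 = 477198 - 1*(-81024622421) = 477198 + 81024622421 = 81025099619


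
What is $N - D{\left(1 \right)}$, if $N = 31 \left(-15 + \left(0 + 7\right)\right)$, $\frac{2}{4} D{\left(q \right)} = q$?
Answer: $-250$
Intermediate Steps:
$D{\left(q \right)} = 2 q$
$N = -248$ ($N = 31 \left(-15 + 7\right) = 31 \left(-8\right) = -248$)
$N - D{\left(1 \right)} = -248 - 2 \cdot 1 = -248 - 2 = -250$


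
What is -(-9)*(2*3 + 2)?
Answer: 72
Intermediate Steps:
-(-9)*(2*3 + 2) = -(-9)*(6 + 2) = -(-9)*8 = -1*(-72) = 72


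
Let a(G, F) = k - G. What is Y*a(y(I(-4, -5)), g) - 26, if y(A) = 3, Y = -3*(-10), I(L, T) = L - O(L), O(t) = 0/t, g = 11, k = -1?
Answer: -146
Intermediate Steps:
O(t) = 0
I(L, T) = L (I(L, T) = L - 1*0 = L + 0 = L)
Y = 30
a(G, F) = -1 - G
Y*a(y(I(-4, -5)), g) - 26 = 30*(-1 - 1*3) - 26 = 30*(-1 - 3) - 26 = 30*(-4) - 26 = -120 - 26 = -146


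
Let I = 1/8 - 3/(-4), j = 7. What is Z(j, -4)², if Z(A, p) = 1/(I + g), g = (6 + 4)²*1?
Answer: 64/651249 ≈ 9.8273e-5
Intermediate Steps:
g = 100 (g = 10²*1 = 100*1 = 100)
I = 7/8 (I = 1*(⅛) - 3*(-¼) = ⅛ + ¾ = 7/8 ≈ 0.87500)
Z(A, p) = 8/807 (Z(A, p) = 1/(7/8 + 100) = 1/(807/8) = 8/807)
Z(j, -4)² = (8/807)² = 64/651249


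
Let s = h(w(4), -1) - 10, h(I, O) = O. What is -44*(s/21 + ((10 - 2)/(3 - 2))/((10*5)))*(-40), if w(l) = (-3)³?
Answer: -67232/105 ≈ -640.30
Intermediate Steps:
w(l) = -27
s = -11 (s = -1 - 10 = -11)
-44*(s/21 + ((10 - 2)/(3 - 2))/((10*5)))*(-40) = -44*(-11/21 + ((10 - 2)/(3 - 2))/((10*5)))*(-40) = -44*(-11*1/21 + (8/1)/50)*(-40) = -44*(-11/21 + (8*1)*(1/50))*(-40) = -44*(-11/21 + 8*(1/50))*(-40) = -44*(-11/21 + 4/25)*(-40) = -44*(-191/525)*(-40) = (8404/525)*(-40) = -67232/105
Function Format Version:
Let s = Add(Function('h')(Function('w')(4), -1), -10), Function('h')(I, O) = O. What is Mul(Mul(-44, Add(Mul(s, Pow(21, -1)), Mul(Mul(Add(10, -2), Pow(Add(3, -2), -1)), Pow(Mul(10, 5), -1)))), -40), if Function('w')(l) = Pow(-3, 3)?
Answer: Rational(-67232, 105) ≈ -640.30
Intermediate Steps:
Function('w')(l) = -27
s = -11 (s = Add(-1, -10) = -11)
Mul(Mul(-44, Add(Mul(s, Pow(21, -1)), Mul(Mul(Add(10, -2), Pow(Add(3, -2), -1)), Pow(Mul(10, 5), -1)))), -40) = Mul(Mul(-44, Add(Mul(-11, Pow(21, -1)), Mul(Mul(Add(10, -2), Pow(Add(3, -2), -1)), Pow(Mul(10, 5), -1)))), -40) = Mul(Mul(-44, Add(Mul(-11, Rational(1, 21)), Mul(Mul(8, Pow(1, -1)), Pow(50, -1)))), -40) = Mul(Mul(-44, Add(Rational(-11, 21), Mul(Mul(8, 1), Rational(1, 50)))), -40) = Mul(Mul(-44, Add(Rational(-11, 21), Mul(8, Rational(1, 50)))), -40) = Mul(Mul(-44, Add(Rational(-11, 21), Rational(4, 25))), -40) = Mul(Mul(-44, Rational(-191, 525)), -40) = Mul(Rational(8404, 525), -40) = Rational(-67232, 105)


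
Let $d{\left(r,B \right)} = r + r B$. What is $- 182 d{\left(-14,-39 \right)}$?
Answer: $-96824$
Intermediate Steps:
$d{\left(r,B \right)} = r + B r$
$- 182 d{\left(-14,-39 \right)} = - 182 \left(- 14 \left(1 - 39\right)\right) = - 182 \left(\left(-14\right) \left(-38\right)\right) = \left(-182\right) 532 = -96824$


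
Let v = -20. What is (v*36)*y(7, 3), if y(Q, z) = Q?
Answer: -5040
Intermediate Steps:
(v*36)*y(7, 3) = -20*36*7 = -720*7 = -5040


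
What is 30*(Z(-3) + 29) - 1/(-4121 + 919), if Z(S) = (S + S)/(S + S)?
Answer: 2881801/3202 ≈ 900.00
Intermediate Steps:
Z(S) = 1 (Z(S) = (2*S)/((2*S)) = (2*S)*(1/(2*S)) = 1)
30*(Z(-3) + 29) - 1/(-4121 + 919) = 30*(1 + 29) - 1/(-4121 + 919) = 30*30 - 1/(-3202) = 900 - 1*(-1/3202) = 900 + 1/3202 = 2881801/3202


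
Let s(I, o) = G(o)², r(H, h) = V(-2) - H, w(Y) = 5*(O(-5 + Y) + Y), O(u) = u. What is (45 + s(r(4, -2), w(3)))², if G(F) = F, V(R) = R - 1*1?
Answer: 4900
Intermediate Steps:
V(R) = -1 + R (V(R) = R - 1 = -1 + R)
w(Y) = -25 + 10*Y (w(Y) = 5*((-5 + Y) + Y) = 5*(-5 + 2*Y) = -25 + 10*Y)
r(H, h) = -3 - H (r(H, h) = (-1 - 2) - H = -3 - H)
s(I, o) = o²
(45 + s(r(4, -2), w(3)))² = (45 + (-25 + 10*3)²)² = (45 + (-25 + 30)²)² = (45 + 5²)² = (45 + 25)² = 70² = 4900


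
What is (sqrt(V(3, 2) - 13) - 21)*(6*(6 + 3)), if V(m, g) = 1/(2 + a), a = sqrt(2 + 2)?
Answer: -1134 + 27*I*sqrt(51) ≈ -1134.0 + 192.82*I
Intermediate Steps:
a = 2 (a = sqrt(4) = 2)
V(m, g) = 1/4 (V(m, g) = 1/(2 + 2) = 1/4)
(sqrt(V(3, 2) - 13) - 21)*(6*(6 + 3)) = (sqrt(1/4 - 13) - 21)*(6*(6 + 3)) = (sqrt(-51/4) - 21)*(6*9) = (I*sqrt(51)/2 - 21)*54 = (-21 + I*sqrt(51)/2)*54 = -1134 + 27*I*sqrt(51)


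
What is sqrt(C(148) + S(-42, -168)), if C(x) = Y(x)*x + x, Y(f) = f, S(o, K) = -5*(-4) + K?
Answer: 148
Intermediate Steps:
S(o, K) = 20 + K
C(x) = x + x**2 (C(x) = x*x + x = x**2 + x = x + x**2)
sqrt(C(148) + S(-42, -168)) = sqrt(148*(1 + 148) + (20 - 168)) = sqrt(148*149 - 148) = sqrt(22052 - 148) = sqrt(21904) = 148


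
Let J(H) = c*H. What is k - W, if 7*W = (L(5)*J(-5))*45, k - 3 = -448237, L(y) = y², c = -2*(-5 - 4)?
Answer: -3036388/7 ≈ -4.3377e+5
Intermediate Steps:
c = 18 (c = -2*(-9) = 18)
J(H) = 18*H
k = -448234 (k = 3 - 448237 = -448234)
W = -101250/7 (W = ((5²*(18*(-5)))*45)/7 = ((25*(-90))*45)/7 = (-2250*45)/7 = (⅐)*(-101250) = -101250/7 ≈ -14464.)
k - W = -448234 - 1*(-101250/7) = -448234 + 101250/7 = -3036388/7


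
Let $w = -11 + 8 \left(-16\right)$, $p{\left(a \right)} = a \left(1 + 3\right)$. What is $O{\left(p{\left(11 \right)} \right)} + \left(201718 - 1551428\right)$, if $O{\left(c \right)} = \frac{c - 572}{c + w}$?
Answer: $- \frac{128221922}{95} \approx -1.3497 \cdot 10^{6}$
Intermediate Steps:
$p{\left(a \right)} = 4 a$ ($p{\left(a \right)} = a 4 = 4 a$)
$w = -139$ ($w = -11 - 128 = -139$)
$O{\left(c \right)} = \frac{-572 + c}{-139 + c}$ ($O{\left(c \right)} = \frac{c - 572}{c - 139} = \frac{-572 + c}{-139 + c}$)
$O{\left(p{\left(11 \right)} \right)} + \left(201718 - 1551428\right) = \frac{-572 + 4 \cdot 11}{-139 + 4 \cdot 11} + \left(201718 - 1551428\right) = \frac{-572 + 44}{-139 + 44} + \left(201718 - 1551428\right) = \frac{1}{-95} \left(-528\right) - 1349710 = \left(- \frac{1}{95}\right) \left(-528\right) - 1349710 = \frac{528}{95} - 1349710 = - \frac{128221922}{95}$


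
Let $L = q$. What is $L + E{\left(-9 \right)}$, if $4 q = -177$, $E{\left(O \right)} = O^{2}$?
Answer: $\frac{147}{4} \approx 36.75$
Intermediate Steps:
$q = - \frac{177}{4}$ ($q = \frac{1}{4} \left(-177\right) = - \frac{177}{4} \approx -44.25$)
$L = - \frac{177}{4} \approx -44.25$
$L + E{\left(-9 \right)} = - \frac{177}{4} + \left(-9\right)^{2} = - \frac{177}{4} + 81 = \frac{147}{4}$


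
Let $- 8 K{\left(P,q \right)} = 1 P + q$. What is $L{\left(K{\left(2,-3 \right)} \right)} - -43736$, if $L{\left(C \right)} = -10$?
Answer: $43726$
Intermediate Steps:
$K{\left(P,q \right)} = - \frac{P}{8} - \frac{q}{8}$ ($K{\left(P,q \right)} = - \frac{1 P + q}{8} = - \frac{P + q}{8} = - \frac{P}{8} - \frac{q}{8}$)
$L{\left(K{\left(2,-3 \right)} \right)} - -43736 = -10 - -43736 = -10 + 43736 = 43726$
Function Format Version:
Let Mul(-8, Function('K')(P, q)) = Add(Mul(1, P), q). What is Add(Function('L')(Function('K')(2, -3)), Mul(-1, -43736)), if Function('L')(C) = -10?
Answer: 43726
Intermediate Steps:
Function('K')(P, q) = Add(Mul(Rational(-1, 8), P), Mul(Rational(-1, 8), q)) (Function('K')(P, q) = Mul(Rational(-1, 8), Add(Mul(1, P), q)) = Mul(Rational(-1, 8), Add(P, q)) = Add(Mul(Rational(-1, 8), P), Mul(Rational(-1, 8), q)))
Add(Function('L')(Function('K')(2, -3)), Mul(-1, -43736)) = Add(-10, Mul(-1, -43736)) = Add(-10, 43736) = 43726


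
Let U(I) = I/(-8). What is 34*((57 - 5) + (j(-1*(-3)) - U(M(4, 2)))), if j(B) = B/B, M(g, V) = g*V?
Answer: 1836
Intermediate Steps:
M(g, V) = V*g
U(I) = -I/8 (U(I) = I*(-⅛) = -I/8)
j(B) = 1
34*((57 - 5) + (j(-1*(-3)) - U(M(4, 2)))) = 34*((57 - 5) + (1 - (-1)*2*4/8)) = 34*(52 + (1 - (-1)*8/8)) = 34*(52 + (1 - 1*(-1))) = 34*(52 + (1 + 1)) = 34*(52 + 2) = 34*54 = 1836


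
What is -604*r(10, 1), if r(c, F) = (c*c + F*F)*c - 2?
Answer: -608832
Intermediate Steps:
r(c, F) = -2 + c*(F**2 + c**2) (r(c, F) = (c**2 + F**2)*c - 2 = (F**2 + c**2)*c - 2 = c*(F**2 + c**2) - 2 = -2 + c*(F**2 + c**2))
-604*r(10, 1) = -604*(-2 + 10**3 + 10*1**2) = -604*(-2 + 1000 + 10*1) = -604*(-2 + 1000 + 10) = -604*1008 = -608832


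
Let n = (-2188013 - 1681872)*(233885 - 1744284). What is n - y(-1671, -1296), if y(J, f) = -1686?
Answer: 5845070435801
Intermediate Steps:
n = 5845070434115 (n = -3869885*(-1510399) = 5845070434115)
n - y(-1671, -1296) = 5845070434115 - 1*(-1686) = 5845070434115 + 1686 = 5845070435801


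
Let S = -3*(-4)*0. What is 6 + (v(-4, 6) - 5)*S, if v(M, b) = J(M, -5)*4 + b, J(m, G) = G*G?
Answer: 6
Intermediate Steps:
J(m, G) = G²
v(M, b) = 100 + b (v(M, b) = (-5)²*4 + b = 25*4 + b = 100 + b)
S = 0 (S = 12*0 = 0)
6 + (v(-4, 6) - 5)*S = 6 + ((100 + 6) - 5)*0 = 6 + (106 - 5)*0 = 6 + 101*0 = 6 + 0 = 6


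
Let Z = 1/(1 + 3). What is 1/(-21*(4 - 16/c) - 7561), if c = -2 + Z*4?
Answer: -1/7981 ≈ -0.00012530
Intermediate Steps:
Z = ¼ (Z = 1/4 = ¼ ≈ 0.25000)
c = -1 (c = -2 + (¼)*4 = -2 + 1 = -1)
1/(-21*(4 - 16/c) - 7561) = 1/(-21*(4 - 16/(-1)) - 7561) = 1/(-21*(4 - 16*(-1)) - 7561) = 1/(-21*(4 + 16) - 7561) = 1/(-21*20 - 7561) = 1/(-420 - 7561) = 1/(-7981) = -1/7981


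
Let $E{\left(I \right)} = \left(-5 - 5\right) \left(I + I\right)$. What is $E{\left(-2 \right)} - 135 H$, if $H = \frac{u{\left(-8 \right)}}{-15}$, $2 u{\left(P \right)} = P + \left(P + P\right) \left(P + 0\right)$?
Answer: $580$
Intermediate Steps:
$u{\left(P \right)} = P^{2} + \frac{P}{2}$ ($u{\left(P \right)} = \frac{P + \left(P + P\right) \left(P + 0\right)}{2} = \frac{P + 2 P P}{2} = \frac{P + 2 P^{2}}{2} = P^{2} + \frac{P}{2}$)
$H = -4$ ($H = \frac{\left(-8\right) \left(\frac{1}{2} - 8\right)}{-15} = \left(-8\right) \left(- \frac{15}{2}\right) \left(- \frac{1}{15}\right) = 60 \left(- \frac{1}{15}\right) = -4$)
$E{\left(I \right)} = - 20 I$ ($E{\left(I \right)} = - 10 \cdot 2 I = - 20 I$)
$E{\left(-2 \right)} - 135 H = \left(-20\right) \left(-2\right) - -540 = 40 + 540 = 580$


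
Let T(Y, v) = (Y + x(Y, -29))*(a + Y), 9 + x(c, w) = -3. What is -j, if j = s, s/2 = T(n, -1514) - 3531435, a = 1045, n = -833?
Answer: 7421150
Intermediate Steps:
x(c, w) = -12 (x(c, w) = -9 - 3 = -12)
T(Y, v) = (-12 + Y)*(1045 + Y) (T(Y, v) = (Y - 12)*(1045 + Y) = (-12 + Y)*(1045 + Y))
s = -7421150 (s = 2*((-12540 + (-833)² + 1033*(-833)) - 3531435) = 2*((-12540 + 693889 - 860489) - 3531435) = 2*(-179140 - 3531435) = 2*(-3710575) = -7421150)
j = -7421150
-j = -1*(-7421150) = 7421150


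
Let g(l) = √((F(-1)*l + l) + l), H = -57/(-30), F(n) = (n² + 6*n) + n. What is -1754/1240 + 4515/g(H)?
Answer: -877/620 - 4515*I*√190/38 ≈ -1.4145 - 1637.8*I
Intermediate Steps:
F(n) = n² + 7*n
H = 19/10 (H = -57*(-1/30) = 19/10 ≈ 1.9000)
g(l) = 2*√(-l) (g(l) = √(((-(7 - 1))*l + l) + l) = √(((-1*6)*l + l) + l) = √((-6*l + l) + l) = √(-5*l + l) = √(-4*l) = 2*√(-l))
-1754/1240 + 4515/g(H) = -1754/1240 + 4515/((2*√(-1*19/10))) = -1754*1/1240 + 4515/((2*√(-19/10))) = -877/620 + 4515/((2*(I*√190/10))) = -877/620 + 4515/((I*√190/5)) = -877/620 + 4515*(-I*√190/38) = -877/620 - 4515*I*√190/38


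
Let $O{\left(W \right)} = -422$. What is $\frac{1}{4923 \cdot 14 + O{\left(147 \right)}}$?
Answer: $\frac{1}{68500} \approx 1.4599 \cdot 10^{-5}$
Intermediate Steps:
$\frac{1}{4923 \cdot 14 + O{\left(147 \right)}} = \frac{1}{4923 \cdot 14 - 422} = \frac{1}{68922 - 422} = \frac{1}{68500}$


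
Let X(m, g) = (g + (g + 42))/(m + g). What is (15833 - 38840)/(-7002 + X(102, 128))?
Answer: 2645805/805081 ≈ 3.2864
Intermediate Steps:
X(m, g) = (42 + 2*g)/(g + m) (X(m, g) = (g + (42 + g))/(g + m) = (42 + 2*g)/(g + m))
(15833 - 38840)/(-7002 + X(102, 128)) = (15833 - 38840)/(-7002 + 2*(21 + 128)/(128 + 102)) = -23007/(-7002 + 2*149/230) = -23007/(-7002 + 2*(1/230)*149) = -23007/(-7002 + 149/115) = -23007/(-805081/115) = -23007*(-115/805081) = 2645805/805081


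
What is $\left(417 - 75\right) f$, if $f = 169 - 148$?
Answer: $7182$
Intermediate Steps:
$f = 21$
$\left(417 - 75\right) f = \left(417 - 75\right) 21 = 342 \cdot 21 = 7182$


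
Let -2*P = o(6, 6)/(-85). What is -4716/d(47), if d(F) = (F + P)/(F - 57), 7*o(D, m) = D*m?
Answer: 28060200/27983 ≈ 1002.8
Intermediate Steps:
o(D, m) = D*m/7 (o(D, m) = (D*m)/7 = D*m/7)
P = 18/595 (P = -(⅐)*6*6/(2*(-85)) = -18*(-1)/(7*85) = -½*(-36/595) = 18/595 ≈ 0.030252)
d(F) = (18/595 + F)/(-57 + F) (d(F) = (F + 18/595)/(F - 57) = (18/595 + F)/(-57 + F))
-4716/d(47) = -4716*(-57 + 47)/(18/595 + 47) = -4716/((27983/595)/(-10)) = -4716/((-⅒*27983/595)) = -4716/(-27983/5950) = -4716*(-5950/27983) = 28060200/27983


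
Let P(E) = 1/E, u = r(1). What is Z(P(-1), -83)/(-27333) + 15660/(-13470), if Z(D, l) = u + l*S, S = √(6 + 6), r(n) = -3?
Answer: -4755493/4090839 + 166*√3/27333 ≈ -1.1520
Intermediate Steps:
u = -3
S = 2*√3 (S = √12 = 2*√3 ≈ 3.4641)
P(E) = 1/E
Z(D, l) = -3 + 2*l*√3 (Z(D, l) = -3 + l*(2*√3) = -3 + 2*l*√3)
Z(P(-1), -83)/(-27333) + 15660/(-13470) = (-3 + 2*(-83)*√3)/(-27333) + 15660/(-13470) = (-3 - 166*√3)*(-1/27333) + 15660*(-1/13470) = (1/9111 + 166*√3/27333) - 522/449 = -4755493/4090839 + 166*√3/27333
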